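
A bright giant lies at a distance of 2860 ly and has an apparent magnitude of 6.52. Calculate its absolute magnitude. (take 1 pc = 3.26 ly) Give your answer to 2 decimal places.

d = 2860 ly / 3.26 = 877.3 pc
5 log₁₀(d/10 pc) = 5 log₁₀(877.3) − 5 = 9.716
M = m − 5 log₁₀(d/10) = 6.52 − 9.716 = -3.196

M ≈ -3.20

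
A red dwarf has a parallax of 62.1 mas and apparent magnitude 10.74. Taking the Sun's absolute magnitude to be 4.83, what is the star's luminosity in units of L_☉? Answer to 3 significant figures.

L/L_☉ ≈ 0.0112

d = 1/p = 1000/62.1 mas = 16.10 pc
M = m − 5 log₁₀ d + 5 = 10.74 − 5·1.2069 + 5 = 9.705
M − M_☉ = 9.705 − 4.83 = 4.875
L/L_☉ = 10^(−0.4 × 4.875) = 0.01122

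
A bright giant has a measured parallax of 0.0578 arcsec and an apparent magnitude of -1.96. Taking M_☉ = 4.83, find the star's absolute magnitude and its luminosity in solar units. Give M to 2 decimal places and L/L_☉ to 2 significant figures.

M ≈ -3.15; L/L_☉ ≈ 1600

d = 1/p = 1/0.0578″ = 17.30 pc
M = m − 5 log₁₀ d + 5 = -1.96 − 5·1.2381 + 5 = -3.150
M − M_☉ = -3.150 − 4.83 = -7.980
L/L_☉ = 10^(−0.4 × -7.980) = 1556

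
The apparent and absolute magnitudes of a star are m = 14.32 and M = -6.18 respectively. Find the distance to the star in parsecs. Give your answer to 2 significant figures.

Distance modulus: m − M = 14.32 − (-6.18) = 20.500
m − M = 5 log₁₀ d − 5
log₁₀ d = (m − M)/5 + 1 = 5.1000
d = 10^5.1000 = 125900 pc

d ≈ 130000 pc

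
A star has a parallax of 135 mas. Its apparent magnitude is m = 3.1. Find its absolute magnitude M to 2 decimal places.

M ≈ 3.75

p = 135 mas = 0.135″ → d = 1/p = 7.407 pc
5 log₁₀(d/10 pc) = 5 log₁₀(7.407) − 5 = -0.652
M = m − 5 log₁₀(d/10) = 3.1 + 0.652 = 3.752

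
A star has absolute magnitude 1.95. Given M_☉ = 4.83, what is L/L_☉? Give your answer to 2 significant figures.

M − M_☉ = 1.95 − 4.83 = -2.880
L/L_☉ = 10^(−0.4 (M − M_☉)) = 10^1.152 = 14.19

L/L_☉ ≈ 14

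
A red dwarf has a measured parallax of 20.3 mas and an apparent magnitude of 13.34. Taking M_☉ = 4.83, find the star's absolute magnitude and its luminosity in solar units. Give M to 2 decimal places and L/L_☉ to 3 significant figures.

M ≈ 9.88; L/L_☉ ≈ 9.57×10^-3

d = 1/p = 1000/20.3 mas = 49.26 pc
M = m − 5 log₁₀ d + 5 = 13.34 − 5·1.6925 + 5 = 9.877
M − M_☉ = 9.877 − 4.83 = 5.047
L/L_☉ = 10^(−0.4 × 5.047) = 9.572×10^-3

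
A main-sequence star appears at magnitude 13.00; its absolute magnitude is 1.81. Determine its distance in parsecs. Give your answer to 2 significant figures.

μ = m − M = 11.190
m − M = 5 log₁₀ d − 5
log₁₀ d = (m − M)/5 + 1 = 3.2380
d = 10^3.2380 = 1730 pc

d ≈ 1700 pc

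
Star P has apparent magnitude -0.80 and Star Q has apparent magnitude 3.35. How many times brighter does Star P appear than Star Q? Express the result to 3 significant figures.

Magnitude difference = -4.15
Flux ratio = 10^(−0.4 Δm) = 10^(−0.4 × -4.15) = 10^1.660 = 45.71

45.7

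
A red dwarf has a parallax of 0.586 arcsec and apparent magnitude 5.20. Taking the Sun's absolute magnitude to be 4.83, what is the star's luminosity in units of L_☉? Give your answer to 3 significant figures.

d = 1/p = 1/0.586″ = 1.706 pc
M = m − 5 log₁₀ d + 5 = 5.20 − 5·0.2321 + 5 = 9.039
M − M_☉ = 9.039 − 4.83 = 4.209
L/L_☉ = 10^(−0.4 × 4.209) = 0.02071

L/L_☉ ≈ 0.0207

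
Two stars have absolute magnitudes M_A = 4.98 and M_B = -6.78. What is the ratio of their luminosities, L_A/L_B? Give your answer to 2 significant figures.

L_A/L_B ≈ 2.0×10^-5

ΔM = M_A − M_B = 11.76
L_A/L_B = 10^(−0.4 ΔM) = 10^-4.704 = 1.977×10^-5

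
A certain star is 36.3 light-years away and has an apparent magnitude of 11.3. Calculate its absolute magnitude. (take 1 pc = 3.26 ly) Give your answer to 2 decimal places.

M ≈ 11.07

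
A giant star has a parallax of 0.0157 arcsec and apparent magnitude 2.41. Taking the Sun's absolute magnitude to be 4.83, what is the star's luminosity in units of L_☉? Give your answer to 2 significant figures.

d = 1/p = 1/0.0157″ = 63.69 pc
M = m − 5 log₁₀ d + 5 = 2.41 − 5·1.8041 + 5 = -1.611
M − M_☉ = -1.611 − 4.83 = -6.441
L/L_☉ = 10^(−0.4 × -6.441) = 376.9

L/L_☉ ≈ 380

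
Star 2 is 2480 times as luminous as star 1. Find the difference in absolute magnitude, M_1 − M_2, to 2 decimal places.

Pogson: ΔM = −2.5 log₁₀(ratio) = −2.5 log₁₀(2480) = −2.5 × 3.3945 = -8.486
Star 2 is brighter so has the smaller magnitude: M_1 − M_2 is positive.

M_1 − M_2 ≈ 8.49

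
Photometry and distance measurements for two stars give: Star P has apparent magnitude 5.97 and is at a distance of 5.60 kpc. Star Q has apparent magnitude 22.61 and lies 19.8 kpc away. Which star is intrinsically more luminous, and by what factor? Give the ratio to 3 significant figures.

Star P is more luminous, by a factor of 362000.

Star P: d = 5.60 kpc = 5600 pc
Star P: M = m − 5 log₁₀ d + 5 = 5.97 − 5·3.7482 + 5 = -7.771
Star Q: d = 19.8 kpc = 19800 pc
Star Q: M = m − 5 log₁₀ d + 5 = 22.61 − 5·4.2967 + 5 = 6.127
ΔM = M_P − M_Q = -7.771 − (6.127) = -13.898; smaller M is more luminous → Star P.
L ratio = 10^(0.4 |ΔM|) = 10^5.559 = 362300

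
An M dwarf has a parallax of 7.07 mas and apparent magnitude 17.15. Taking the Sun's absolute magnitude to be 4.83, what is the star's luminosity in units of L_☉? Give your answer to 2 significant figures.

L/L_☉ ≈ 2.4×10^-3

d = 1/p = 1000/7.07 mas = 141.4 pc
M = m − 5 log₁₀ d + 5 = 17.15 − 5·2.1506 + 5 = 11.397
M − M_☉ = 11.397 − 4.83 = 6.567
L/L_☉ = 10^(−0.4 × 6.567) = 2.361×10^-3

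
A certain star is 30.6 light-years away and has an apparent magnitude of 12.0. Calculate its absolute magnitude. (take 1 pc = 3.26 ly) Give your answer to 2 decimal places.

d = 30.6 ly / 3.26 = 9.387 pc
5 log₁₀(d/10 pc) = 5 log₁₀(9.387) − 5 = -0.137
M = m − 5 log₁₀(d/10) = 12.0 + 0.137 = 12.137

M ≈ 12.14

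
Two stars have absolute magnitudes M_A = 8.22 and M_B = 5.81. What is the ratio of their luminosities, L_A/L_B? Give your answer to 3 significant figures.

ΔM = M_A − M_B = 2.41
L_A/L_B = 10^(−0.4 ΔM) = 10^-0.964 = 0.1086

L_A/L_B ≈ 0.109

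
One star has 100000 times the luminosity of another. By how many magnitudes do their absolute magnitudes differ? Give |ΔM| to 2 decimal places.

Pogson: ΔM = −2.5 log₁₀(ratio) = −2.5 log₁₀(100000) = −2.5 × 5.0000 = -12.500

|ΔM| ≈ 12.50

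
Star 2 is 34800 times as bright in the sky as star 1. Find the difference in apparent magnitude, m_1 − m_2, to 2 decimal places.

Pogson: Δm = −2.5 log₁₀(ratio) = −2.5 log₁₀(34800) = −2.5 × 4.5416 = -11.354
Star 2 is brighter so has the smaller magnitude: m_1 − m_2 is positive.

m_1 − m_2 ≈ 11.35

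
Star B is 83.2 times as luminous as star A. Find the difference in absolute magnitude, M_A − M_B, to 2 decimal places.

M_A − M_B ≈ 4.80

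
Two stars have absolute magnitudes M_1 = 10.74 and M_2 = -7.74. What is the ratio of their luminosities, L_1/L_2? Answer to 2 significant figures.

L_1/L_2 ≈ 4.1×10^-8

ΔM = M_1 − M_2 = 18.48
L_1/L_2 = 10^(−0.4 ΔM) = 10^-7.392 = 4.055×10^-8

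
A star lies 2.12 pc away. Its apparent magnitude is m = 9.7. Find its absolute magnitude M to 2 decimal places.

5 log₁₀(d/10 pc) = 5 log₁₀(2.120) − 5 = -3.368
M = m − 5 log₁₀(d/10) = 9.7 + 3.368 = 13.068

M ≈ 13.07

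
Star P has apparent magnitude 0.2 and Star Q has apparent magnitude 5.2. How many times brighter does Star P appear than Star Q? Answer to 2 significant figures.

100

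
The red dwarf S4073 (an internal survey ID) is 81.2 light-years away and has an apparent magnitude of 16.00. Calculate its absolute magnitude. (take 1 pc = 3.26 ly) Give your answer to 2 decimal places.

d = 81.2 ly / 3.26 = 24.91 pc
5 log₁₀(d/10 pc) = 5 log₁₀(24.91) − 5 = 1.982
M = m − 5 log₁₀(d/10) = 16.00 − 1.982 = 14.018

M ≈ 14.02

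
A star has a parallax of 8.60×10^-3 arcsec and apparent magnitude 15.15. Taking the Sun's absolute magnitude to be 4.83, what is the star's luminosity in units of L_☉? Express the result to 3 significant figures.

L/L_☉ ≈ 0.0101

d = 1/p = 1/8.60×10^-3″ = 116.3 pc
M = m − 5 log₁₀ d + 5 = 15.15 − 5·2.0655 + 5 = 9.822
M − M_☉ = 9.822 − 4.83 = 4.992
L/L_☉ = 10^(−0.4 × 4.992) = 0.01007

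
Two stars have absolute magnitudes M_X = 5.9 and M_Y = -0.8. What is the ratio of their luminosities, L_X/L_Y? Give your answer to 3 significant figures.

L_X/L_Y ≈ 2.09×10^-3

ΔM = M_X − M_Y = 6.7
L_X/L_Y = 10^(−0.4 ΔM) = 10^-2.680 = 2.089×10^-3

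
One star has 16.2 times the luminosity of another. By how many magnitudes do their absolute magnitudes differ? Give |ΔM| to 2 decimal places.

|ΔM| ≈ 3.02

Pogson: ΔM = −2.5 log₁₀(ratio) = −2.5 log₁₀(16.2) = −2.5 × 1.2095 = -3.024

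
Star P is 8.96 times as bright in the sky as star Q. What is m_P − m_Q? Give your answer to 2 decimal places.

Pogson: Δm = −2.5 log₁₀(ratio) = −2.5 log₁₀(8.96) = −2.5 × 0.9523 = -2.381
Star P is brighter, so it has the smaller magnitude: the difference is negative.

m_P − m_Q ≈ -2.38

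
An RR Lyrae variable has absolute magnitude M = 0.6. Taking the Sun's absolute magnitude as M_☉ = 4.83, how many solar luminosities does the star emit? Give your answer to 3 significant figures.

M − M_☉ = 0.6 − 4.83 = -4.230
L/L_☉ = 10^(−0.4 (M − M_☉)) = 10^1.692 = 49.20

L/L_☉ ≈ 49.2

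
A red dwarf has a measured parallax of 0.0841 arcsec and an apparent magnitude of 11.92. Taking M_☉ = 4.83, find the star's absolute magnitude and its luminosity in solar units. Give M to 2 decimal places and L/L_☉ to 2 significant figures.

M ≈ 11.54; L/L_☉ ≈ 2.1×10^-3

d = 1/p = 1/0.0841″ = 11.89 pc
M = m − 5 log₁₀ d + 5 = 11.92 − 5·1.0752 + 5 = 11.544
M − M_☉ = 11.544 − 4.83 = 6.714
L/L_☉ = 10^(−0.4 × 6.714) = 2.063×10^-3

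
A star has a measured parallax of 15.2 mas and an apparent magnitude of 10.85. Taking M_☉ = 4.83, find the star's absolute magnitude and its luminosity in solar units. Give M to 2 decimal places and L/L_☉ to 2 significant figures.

M ≈ 6.76; L/L_☉ ≈ 0.17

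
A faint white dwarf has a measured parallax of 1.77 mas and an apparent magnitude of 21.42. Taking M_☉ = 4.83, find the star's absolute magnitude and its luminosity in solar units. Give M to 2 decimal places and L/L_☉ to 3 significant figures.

d = 1/p = 1000/1.77 mas = 565.0 pc
M = m − 5 log₁₀ d + 5 = 21.42 − 5·2.7520 + 5 = 12.660
M − M_☉ = 12.660 − 4.83 = 7.830
L/L_☉ = 10^(−0.4 × 7.830) = 7.380×10^-4

M ≈ 12.66; L/L_☉ ≈ 7.38×10^-4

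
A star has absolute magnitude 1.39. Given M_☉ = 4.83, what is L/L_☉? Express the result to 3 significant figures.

M − M_☉ = 1.39 − 4.83 = -3.440
L/L_☉ = 10^(−0.4 (M − M_☉)) = 10^1.376 = 23.77

L/L_☉ ≈ 23.8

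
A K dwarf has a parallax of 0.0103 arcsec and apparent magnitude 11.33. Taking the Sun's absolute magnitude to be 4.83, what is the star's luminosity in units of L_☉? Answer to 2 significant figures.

L/L_☉ ≈ 0.24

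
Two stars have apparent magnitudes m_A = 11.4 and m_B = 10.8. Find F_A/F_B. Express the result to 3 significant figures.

Magnitude difference = 0.6
Flux ratio = 10^(−0.4 Δm) = 10^(−0.4 × 0.6) = 10^-0.240 = 0.5754

F_A/F_B ≈ 0.575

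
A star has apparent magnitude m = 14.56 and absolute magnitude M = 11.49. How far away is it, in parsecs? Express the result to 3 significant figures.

μ = m − M = 3.070
m − M = 5 log₁₀ d − 5
log₁₀ d = (m − M)/5 + 1 = 1.6140
d = 10^1.6140 = 41.11 pc

d ≈ 41.1 pc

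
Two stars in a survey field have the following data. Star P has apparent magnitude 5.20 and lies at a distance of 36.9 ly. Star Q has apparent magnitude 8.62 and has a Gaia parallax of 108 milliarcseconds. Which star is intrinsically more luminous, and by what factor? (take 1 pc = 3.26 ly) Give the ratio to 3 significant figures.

Star P is more luminous, by a factor of 34.9.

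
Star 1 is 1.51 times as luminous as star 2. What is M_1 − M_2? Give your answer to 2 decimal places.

Pogson: ΔM = −2.5 log₁₀(ratio) = −2.5 log₁₀(1.51) = −2.5 × 0.1790 = -0.447
Star 1 is brighter, so it has the smaller magnitude: the difference is negative.

M_1 − M_2 ≈ -0.45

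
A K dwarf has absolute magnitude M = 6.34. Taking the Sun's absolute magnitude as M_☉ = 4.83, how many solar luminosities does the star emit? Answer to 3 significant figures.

M − M_☉ = 6.34 − 4.83 = 1.510
L/L_☉ = 10^(−0.4 (M − M_☉)) = 10^-0.604 = 0.2489

L/L_☉ ≈ 0.249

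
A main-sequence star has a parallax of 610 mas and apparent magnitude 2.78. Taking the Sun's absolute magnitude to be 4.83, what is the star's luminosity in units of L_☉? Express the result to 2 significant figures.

d = 1/p = 1000/610 mas = 1.639 pc
M = m − 5 log₁₀ d + 5 = 2.78 − 5·0.2147 + 5 = 6.707
M − M_☉ = 6.707 − 4.83 = 1.877
L/L_☉ = 10^(−0.4 × 1.877) = 0.1776

L/L_☉ ≈ 0.18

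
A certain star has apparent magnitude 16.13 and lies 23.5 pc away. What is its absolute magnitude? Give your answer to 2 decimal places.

5 log₁₀(d/10 pc) = 5 log₁₀(23.50) − 5 = 1.855
M = m − 5 log₁₀(d/10) = 16.13 − 1.855 = 14.275

M ≈ 14.27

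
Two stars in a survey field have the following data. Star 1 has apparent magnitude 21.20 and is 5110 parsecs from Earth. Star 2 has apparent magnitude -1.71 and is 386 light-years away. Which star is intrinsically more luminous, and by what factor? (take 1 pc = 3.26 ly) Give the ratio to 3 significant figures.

Star 2 is more luminous, by a factor of 783000.

Star 1: M = m − 5 log₁₀ d + 5 = 21.20 − 5·3.7084 + 5 = 7.658
Star 2: d = 386 ly / 3.26 = 118.4 pc
Star 2: M = m − 5 log₁₀ d + 5 = -1.71 − 5·2.0734 + 5 = -7.077
ΔM = M_1 − M_2 = 7.658 − (-7.077) = 14.735; smaller M is more luminous → Star 2.
L ratio = 10^(0.4 |ΔM|) = 10^5.894 = 783200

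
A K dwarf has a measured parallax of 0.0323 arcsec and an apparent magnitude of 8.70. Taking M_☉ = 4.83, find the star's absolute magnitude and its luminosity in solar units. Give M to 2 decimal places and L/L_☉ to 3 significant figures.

d = 1/p = 1/0.0323″ = 30.96 pc
M = m − 5 log₁₀ d + 5 = 8.70 − 5·1.4908 + 5 = 6.246
M − M_☉ = 6.246 − 4.83 = 1.416
L/L_☉ = 10^(−0.4 × 1.416) = 0.2714

M ≈ 6.25; L/L_☉ ≈ 0.271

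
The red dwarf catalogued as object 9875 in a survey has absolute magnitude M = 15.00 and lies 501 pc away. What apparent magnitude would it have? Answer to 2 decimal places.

m ≈ 23.50

m = M + 5 log₁₀ d − 5 = 15.00 + 5·2.6998 − 5 = 23.499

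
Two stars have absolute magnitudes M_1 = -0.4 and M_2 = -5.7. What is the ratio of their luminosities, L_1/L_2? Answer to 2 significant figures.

ΔM = M_1 − M_2 = 5.3
L_1/L_2 = 10^(−0.4 ΔM) = 10^-2.120 = 7.586×10^-3

L_1/L_2 ≈ 7.6×10^-3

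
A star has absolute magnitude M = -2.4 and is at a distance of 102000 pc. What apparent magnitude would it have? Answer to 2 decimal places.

m ≈ 17.64

m = M + 5 log₁₀ d − 5 = -2.4 + 5·5.0086 − 5 = 17.643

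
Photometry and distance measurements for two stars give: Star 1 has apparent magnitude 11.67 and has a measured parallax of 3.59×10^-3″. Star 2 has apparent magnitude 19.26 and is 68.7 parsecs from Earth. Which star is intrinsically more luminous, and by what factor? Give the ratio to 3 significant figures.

Star 1 is more luminous, by a factor of 17900.

Star 1: d = 1/p = 1/3.59×10^-3″ = 278.6 pc
Star 1: M = m − 5 log₁₀ d + 5 = 11.67 − 5·2.4449 + 5 = 4.445
Star 2: M = m − 5 log₁₀ d + 5 = 19.26 − 5·1.8370 + 5 = 15.075
ΔM = M_1 − M_2 = 4.445 − (15.075) = -10.630; smaller M is more luminous → Star 1.
L ratio = 10^(0.4 |ΔM|) = 10^4.252 = 17860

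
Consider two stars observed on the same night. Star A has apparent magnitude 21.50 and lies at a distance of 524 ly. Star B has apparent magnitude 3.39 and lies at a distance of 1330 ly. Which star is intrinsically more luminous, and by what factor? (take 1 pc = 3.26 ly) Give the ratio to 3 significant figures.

Star B is more luminous, by a factor of 1.13×10^8.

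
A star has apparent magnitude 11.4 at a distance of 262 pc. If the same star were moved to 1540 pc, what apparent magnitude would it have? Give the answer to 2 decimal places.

m ≈ 15.25

Flux ∝ 1/d², so Δm = 5 log₁₀(d₂/d₁) = 5 log₁₀(1540/262) = 3.846
m₂ = m₁ + Δm = 11.4 + (3.846) = 15.246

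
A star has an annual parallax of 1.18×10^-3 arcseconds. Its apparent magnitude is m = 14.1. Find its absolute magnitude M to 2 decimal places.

M ≈ 4.46

d = 1/p = 1/1.18×10^-3″ = 847.5 pc
5 log₁₀(d/10 pc) = 5 log₁₀(847.5) − 5 = 9.641
M = m − 5 log₁₀(d/10) = 14.1 − 9.641 = 4.459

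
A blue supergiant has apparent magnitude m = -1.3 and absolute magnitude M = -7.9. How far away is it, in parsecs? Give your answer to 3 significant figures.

d ≈ 209 pc

Distance modulus: m − M = -1.3 − (-7.9) = 6.600
m − M = 5 log₁₀ d − 5
log₁₀ d = (m − M)/5 + 1 = 2.3200
d = 10^2.3200 = 208.9 pc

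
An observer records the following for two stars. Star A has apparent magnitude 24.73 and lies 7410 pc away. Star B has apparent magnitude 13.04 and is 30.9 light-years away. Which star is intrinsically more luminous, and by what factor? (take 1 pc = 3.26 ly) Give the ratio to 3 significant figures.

Star A: M = m − 5 log₁₀ d + 5 = 24.73 − 5·3.8698 + 5 = 10.381
Star B: d = 30.9 ly / 3.26 = 9.479 pc
Star B: M = m − 5 log₁₀ d + 5 = 13.04 − 5·0.9767 + 5 = 13.156
ΔM = M_A − M_B = 10.381 − (13.156) = -2.775; smaller M is more luminous → Star A.
L ratio = 10^(0.4 |ΔM|) = 10^1.110 = 12.89

Star A is more luminous, by a factor of 12.9.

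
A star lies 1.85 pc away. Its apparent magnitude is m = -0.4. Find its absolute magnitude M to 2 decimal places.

M ≈ 3.26

5 log₁₀(d/10 pc) = 5 log₁₀(1.850) − 5 = -3.664
M = m − 5 log₁₀(d/10) = -0.4 + 3.664 = 3.264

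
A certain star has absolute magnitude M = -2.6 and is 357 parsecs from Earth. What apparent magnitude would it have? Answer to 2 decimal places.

m ≈ 5.16

m = M + 5 log₁₀ d − 5 = -2.6 + 5·2.5527 − 5 = 5.163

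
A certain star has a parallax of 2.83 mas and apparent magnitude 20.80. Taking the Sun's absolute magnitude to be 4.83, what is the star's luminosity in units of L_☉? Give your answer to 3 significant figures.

L/L_☉ ≈ 5.11×10^-4

d = 1/p = 1000/2.83 mas = 353.4 pc
M = m − 5 log₁₀ d + 5 = 20.80 − 5·2.5482 + 5 = 13.059
M − M_☉ = 13.059 − 4.83 = 8.229
L/L_☉ = 10^(−0.4 × 8.229) = 5.110×10^-4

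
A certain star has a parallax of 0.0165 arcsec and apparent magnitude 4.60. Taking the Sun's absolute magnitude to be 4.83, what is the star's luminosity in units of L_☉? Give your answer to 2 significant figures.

L/L_☉ ≈ 45

d = 1/p = 1/0.0165″ = 60.61 pc
M = m − 5 log₁₀ d + 5 = 4.60 − 5·1.7825 + 5 = 0.687
M − M_☉ = 0.687 − 4.83 = -4.143
L/L_☉ = 10^(−0.4 × -4.143) = 45.40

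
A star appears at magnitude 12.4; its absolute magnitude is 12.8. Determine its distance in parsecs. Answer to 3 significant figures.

d ≈ 8.32 pc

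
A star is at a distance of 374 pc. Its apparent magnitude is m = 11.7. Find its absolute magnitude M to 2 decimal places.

M ≈ 3.84

5 log₁₀(d/10 pc) = 5 log₁₀(374.0) − 5 = 7.864
M = m − 5 log₁₀(d/10) = 11.7 − 7.864 = 3.836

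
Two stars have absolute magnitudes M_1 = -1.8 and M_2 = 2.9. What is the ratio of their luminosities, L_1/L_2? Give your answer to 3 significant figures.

ΔM = M_1 − M_2 = -4.7
L_1/L_2 = 10^(−0.4 ΔM) = 10^1.880 = 75.86

L_1/L_2 ≈ 75.9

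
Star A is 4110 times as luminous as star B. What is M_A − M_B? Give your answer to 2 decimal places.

M_A − M_B ≈ -9.03

Pogson: ΔM = −2.5 log₁₀(ratio) = −2.5 log₁₀(4110) = −2.5 × 3.6138 = -9.035
Star A is brighter, so it has the smaller magnitude: the difference is negative.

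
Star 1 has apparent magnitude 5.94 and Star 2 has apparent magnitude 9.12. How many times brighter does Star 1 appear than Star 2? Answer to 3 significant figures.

Magnitude difference = -3.18
Flux ratio = 10^(−0.4 Δm) = 10^(−0.4 × -3.18) = 10^1.272 = 18.71

18.7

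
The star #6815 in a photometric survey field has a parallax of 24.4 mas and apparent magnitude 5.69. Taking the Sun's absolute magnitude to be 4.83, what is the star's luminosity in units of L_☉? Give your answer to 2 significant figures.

d = 1/p = 1000/24.4 mas = 40.98 pc
M = m − 5 log₁₀ d + 5 = 5.69 − 5·1.6126 + 5 = 2.627
M − M_☉ = 2.627 − 4.83 = -2.203
L/L_☉ = 10^(−0.4 × -2.203) = 7.607

L/L_☉ ≈ 7.6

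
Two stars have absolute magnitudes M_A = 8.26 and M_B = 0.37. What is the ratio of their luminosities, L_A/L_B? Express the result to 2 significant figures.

L_A/L_B ≈ 7.0×10^-4

ΔM = M_A − M_B = 7.89
L_A/L_B = 10^(−0.4 ΔM) = 10^-3.156 = 6.982×10^-4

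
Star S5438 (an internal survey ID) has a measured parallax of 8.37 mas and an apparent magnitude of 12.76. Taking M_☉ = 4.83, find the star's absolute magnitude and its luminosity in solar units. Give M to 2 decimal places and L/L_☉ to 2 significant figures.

M ≈ 7.37; L/L_☉ ≈ 0.096

d = 1/p = 1000/8.37 mas = 119.5 pc
M = m − 5 log₁₀ d + 5 = 12.76 − 5·2.0773 + 5 = 7.374
M − M_☉ = 7.374 − 4.83 = 2.544
L/L_☉ = 10^(−0.4 × 2.544) = 0.09606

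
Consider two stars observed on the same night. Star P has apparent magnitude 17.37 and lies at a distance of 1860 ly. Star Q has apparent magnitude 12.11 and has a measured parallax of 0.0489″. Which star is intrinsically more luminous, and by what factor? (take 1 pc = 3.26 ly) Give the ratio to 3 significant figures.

Star P: d = 1860 ly / 3.26 = 570.6 pc
Star P: M = m − 5 log₁₀ d + 5 = 17.37 − 5·2.7563 + 5 = 8.589
Star Q: d = 1/p = 1/0.0489″ = 20.45 pc
Star Q: M = m − 5 log₁₀ d + 5 = 12.11 − 5·1.3107 + 5 = 10.557
ΔM = M_P − M_Q = 8.589 − (10.557) = -1.968; smaller M is more luminous → Star P.
L ratio = 10^(0.4 |ΔM|) = 10^0.787 = 6.126

Star P is more luminous, by a factor of 6.13.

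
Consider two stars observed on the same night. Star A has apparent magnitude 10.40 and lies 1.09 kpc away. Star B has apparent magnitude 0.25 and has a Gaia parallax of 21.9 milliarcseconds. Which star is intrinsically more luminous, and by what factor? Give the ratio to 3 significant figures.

Star B is more luminous, by a factor of 20.1.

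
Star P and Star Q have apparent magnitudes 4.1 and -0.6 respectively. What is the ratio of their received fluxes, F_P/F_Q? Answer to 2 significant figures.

F_P/F_Q ≈ 0.013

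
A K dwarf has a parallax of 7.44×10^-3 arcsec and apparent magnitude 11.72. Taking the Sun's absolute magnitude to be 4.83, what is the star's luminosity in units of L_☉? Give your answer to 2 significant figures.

d = 1/p = 1/7.44×10^-3″ = 134.4 pc
M = m − 5 log₁₀ d + 5 = 11.72 − 5·2.1284 + 5 = 6.078
M − M_☉ = 6.078 − 4.83 = 1.248
L/L_☉ = 10^(−0.4 × 1.248) = 0.3169

L/L_☉ ≈ 0.32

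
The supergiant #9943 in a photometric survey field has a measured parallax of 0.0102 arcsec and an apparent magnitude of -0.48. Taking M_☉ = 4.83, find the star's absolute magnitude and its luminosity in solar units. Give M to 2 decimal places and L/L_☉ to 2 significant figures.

d = 1/p = 1/0.0102″ = 98.04 pc
M = m − 5 log₁₀ d + 5 = -0.48 − 5·1.9914 + 5 = -5.437
M − M_☉ = -5.437 − 4.83 = -10.267
L/L_☉ = 10^(−0.4 × -10.267) = 12790

M ≈ -5.44; L/L_☉ ≈ 13000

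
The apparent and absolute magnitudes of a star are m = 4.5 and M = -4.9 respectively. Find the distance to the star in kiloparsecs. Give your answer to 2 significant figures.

d ≈ 0.76 kpc

Distance modulus: m − M = 4.5 − (-4.9) = 9.400
m − M = 5 log₁₀ d − 5
log₁₀ d = (m − M)/5 + 1 = 2.8800
d = 10^2.8800 = 758.6 pc
= 0.7586 kpc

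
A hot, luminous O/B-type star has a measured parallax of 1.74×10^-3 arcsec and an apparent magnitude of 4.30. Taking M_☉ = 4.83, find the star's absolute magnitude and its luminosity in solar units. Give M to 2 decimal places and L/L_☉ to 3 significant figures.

M ≈ -4.50; L/L_☉ ≈ 5380

d = 1/p = 1/1.74×10^-3″ = 574.7 pc
M = m − 5 log₁₀ d + 5 = 4.30 − 5·2.7595 + 5 = -4.497
M − M_☉ = -4.497 − 4.83 = -9.327
L/L_☉ = 10^(−0.4 × -9.327) = 5381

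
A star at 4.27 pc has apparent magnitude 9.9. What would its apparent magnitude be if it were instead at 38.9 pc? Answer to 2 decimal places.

Flux ∝ 1/d², so Δm = 5 log₁₀(d₂/d₁) = 5 log₁₀(38.9/4.27) = 4.798
m₂ = m₁ + Δm = 9.9 + (4.798) = 14.698

m ≈ 14.70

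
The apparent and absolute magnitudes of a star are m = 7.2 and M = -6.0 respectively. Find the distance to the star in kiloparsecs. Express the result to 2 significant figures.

μ = m − M = 13.200
m − M = 5 log₁₀ d − 5
log₁₀ d = (m − M)/5 + 1 = 3.6400
d = 10^3.6400 = 4365 pc
= 4.365 kpc

d ≈ 4.4 kpc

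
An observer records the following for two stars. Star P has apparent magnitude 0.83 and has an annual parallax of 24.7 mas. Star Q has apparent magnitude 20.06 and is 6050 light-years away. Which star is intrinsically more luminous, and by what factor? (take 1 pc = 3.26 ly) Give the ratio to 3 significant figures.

Star P: p = 24.7 mas = 0.0247″ → d = 1/p = 40.49 pc
Star P: M = m − 5 log₁₀ d + 5 = 0.83 − 5·1.6073 + 5 = -2.207
Star Q: d = 6050 ly / 3.26 = 1856 pc
Star Q: M = m − 5 log₁₀ d + 5 = 20.06 − 5·3.2685 + 5 = 8.717
ΔM = M_P − M_Q = -2.207 − (8.717) = -10.924; smaller M is more luminous → Star P.
L ratio = 10^(0.4 |ΔM|) = 10^4.370 = 23420

Star P is more luminous, by a factor of 23400.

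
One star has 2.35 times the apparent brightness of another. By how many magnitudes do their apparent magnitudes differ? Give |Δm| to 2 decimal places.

|Δm| ≈ 0.93

Pogson: Δm = −2.5 log₁₀(ratio) = −2.5 log₁₀(2.35) = −2.5 × 0.3711 = -0.928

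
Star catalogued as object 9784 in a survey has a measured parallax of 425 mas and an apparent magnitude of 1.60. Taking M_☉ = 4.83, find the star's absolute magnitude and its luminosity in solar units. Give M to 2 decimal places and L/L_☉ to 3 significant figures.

M ≈ 4.74; L/L_☉ ≈ 1.08

d = 1/p = 1000/425 mas = 2.353 pc
M = m − 5 log₁₀ d + 5 = 1.60 − 5·0.3716 + 5 = 4.742
M − M_☉ = 4.742 − 4.83 = -0.088
L/L_☉ = 10^(−0.4 × -0.088) = 1.084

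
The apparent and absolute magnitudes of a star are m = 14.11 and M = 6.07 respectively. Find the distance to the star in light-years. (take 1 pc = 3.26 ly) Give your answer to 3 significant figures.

d ≈ 1320 ly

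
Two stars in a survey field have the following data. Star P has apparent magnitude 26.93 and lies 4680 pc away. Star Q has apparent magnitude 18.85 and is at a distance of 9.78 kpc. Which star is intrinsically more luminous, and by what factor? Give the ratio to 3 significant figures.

Star P: M = m − 5 log₁₀ d + 5 = 26.93 − 5·3.6702 + 5 = 13.579
Star Q: d = 9.78 kpc = 9780 pc
Star Q: M = m − 5 log₁₀ d + 5 = 18.85 − 5·3.9903 + 5 = 3.898
ΔM = M_P − M_Q = 13.579 − (3.898) = 9.680; smaller M is more luminous → Star Q.
L ratio = 10^(0.4 |ΔM|) = 10^3.872 = 7451

Star Q is more luminous, by a factor of 7450.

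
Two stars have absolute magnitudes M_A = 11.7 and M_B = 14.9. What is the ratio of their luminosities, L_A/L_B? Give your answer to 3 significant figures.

L_A/L_B ≈ 19.1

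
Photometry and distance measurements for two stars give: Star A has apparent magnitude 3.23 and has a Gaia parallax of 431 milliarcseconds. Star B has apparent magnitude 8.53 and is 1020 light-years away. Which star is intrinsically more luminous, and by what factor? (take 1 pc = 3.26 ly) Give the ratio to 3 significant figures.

Star A: p = 431 mas = 0.431″ → d = 1/p = 2.320 pc
Star A: M = m − 5 log₁₀ d + 5 = 3.23 − 5·0.3655 + 5 = 6.402
Star B: d = 1020 ly / 3.26 = 312.9 pc
Star B: M = m − 5 log₁₀ d + 5 = 8.53 − 5·2.4954 + 5 = 1.053
ΔM = M_A − M_B = 6.402 − (1.053) = 5.349; smaller M is more luminous → Star B.
L ratio = 10^(0.4 |ΔM|) = 10^2.140 = 137.9

Star B is more luminous, by a factor of 138.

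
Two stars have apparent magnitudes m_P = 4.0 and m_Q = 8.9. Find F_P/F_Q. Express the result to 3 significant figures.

F_P/F_Q ≈ 91.2

Δm = 4.0 − (8.9) = -4.9
Flux ratio = 10^(−0.4 Δm) = 10^(−0.4 × -4.9) = 10^1.960 = 91.20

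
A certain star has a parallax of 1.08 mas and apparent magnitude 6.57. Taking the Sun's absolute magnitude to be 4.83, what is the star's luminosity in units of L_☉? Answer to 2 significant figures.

L/L_☉ ≈ 1700

d = 1/p = 1000/1.08 mas = 925.9 pc
M = m − 5 log₁₀ d + 5 = 6.57 − 5·2.9666 + 5 = -3.263
M − M_☉ = -3.263 − 4.83 = -8.093
L/L_☉ = 10^(−0.4 × -8.093) = 1726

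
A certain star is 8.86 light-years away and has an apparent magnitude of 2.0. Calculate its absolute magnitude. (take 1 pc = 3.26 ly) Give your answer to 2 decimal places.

M ≈ 4.83

d = 8.86 ly / 3.26 = 2.718 pc
5 log₁₀(d/10 pc) = 5 log₁₀(2.718) − 5 = -2.829
M = m − 5 log₁₀(d/10) = 2.0 + 2.829 = 4.829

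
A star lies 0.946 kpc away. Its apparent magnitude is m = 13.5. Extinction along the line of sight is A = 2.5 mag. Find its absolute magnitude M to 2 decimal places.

M ≈ 1.12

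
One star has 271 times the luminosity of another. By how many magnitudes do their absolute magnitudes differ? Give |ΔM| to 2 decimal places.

|ΔM| ≈ 6.08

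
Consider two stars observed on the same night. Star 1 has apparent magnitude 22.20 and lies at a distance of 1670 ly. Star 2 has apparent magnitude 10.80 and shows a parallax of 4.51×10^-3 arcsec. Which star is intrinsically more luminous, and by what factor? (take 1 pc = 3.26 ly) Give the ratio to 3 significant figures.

Star 2 is more luminous, by a factor of 6800.

Star 1: d = 1670 ly / 3.26 = 512.3 pc
Star 1: M = m − 5 log₁₀ d + 5 = 22.20 − 5·2.7095 + 5 = 13.653
Star 2: d = 1/p = 1/4.51×10^-3″ = 221.7 pc
Star 2: M = m − 5 log₁₀ d + 5 = 10.80 − 5·2.3458 + 5 = 4.071
ΔM = M_1 − M_2 = 13.653 − (4.071) = 9.582; smaller M is more luminous → Star 2.
L ratio = 10^(0.4 |ΔM|) = 10^3.833 = 6802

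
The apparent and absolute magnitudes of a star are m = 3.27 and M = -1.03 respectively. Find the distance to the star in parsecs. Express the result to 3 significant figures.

d ≈ 72.4 pc

Distance modulus: m − M = 3.27 − (-1.03) = 4.300
m − M = 5 log₁₀ d − 5
log₁₀ d = (m − M)/5 + 1 = 1.8600
d = 10^1.8600 = 72.44 pc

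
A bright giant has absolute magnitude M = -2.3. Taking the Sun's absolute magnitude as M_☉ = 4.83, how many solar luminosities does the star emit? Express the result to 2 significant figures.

L/L_☉ ≈ 710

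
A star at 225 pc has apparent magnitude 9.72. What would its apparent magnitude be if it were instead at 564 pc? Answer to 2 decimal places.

m ≈ 11.72

Flux ∝ 1/d², so Δm = 5 log₁₀(d₂/d₁) = 5 log₁₀(564/225) = 1.995
m₂ = m₁ + Δm = 9.72 + (1.995) = 11.715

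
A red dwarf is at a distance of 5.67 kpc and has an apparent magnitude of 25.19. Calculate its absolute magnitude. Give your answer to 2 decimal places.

M ≈ 11.42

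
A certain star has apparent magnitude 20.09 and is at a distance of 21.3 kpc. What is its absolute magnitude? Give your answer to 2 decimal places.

M ≈ 3.45

d = 21.3 kpc = 21300 pc
5 log₁₀(d/10 pc) = 5 log₁₀(21300) − 5 = 16.642
M = m − 5 log₁₀(d/10) = 20.09 − 16.642 = 3.448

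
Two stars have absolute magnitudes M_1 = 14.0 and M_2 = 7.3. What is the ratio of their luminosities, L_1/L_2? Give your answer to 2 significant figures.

ΔM = M_1 − M_2 = 6.7
L_1/L_2 = 10^(−0.4 ΔM) = 10^-2.680 = 2.089×10^-3

L_1/L_2 ≈ 2.1×10^-3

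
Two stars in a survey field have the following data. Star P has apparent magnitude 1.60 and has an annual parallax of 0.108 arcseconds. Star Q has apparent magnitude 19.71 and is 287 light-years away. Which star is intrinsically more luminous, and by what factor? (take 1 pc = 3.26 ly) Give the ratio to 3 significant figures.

Star P is more luminous, by a factor of 194000.

Star P: d = 1/p = 1/0.108″ = 9.259 pc
Star P: M = m − 5 log₁₀ d + 5 = 1.60 − 5·0.9666 + 5 = 1.767
Star Q: d = 287 ly / 3.26 = 88.04 pc
Star Q: M = m − 5 log₁₀ d + 5 = 19.71 − 5·1.9447 + 5 = 14.987
ΔM = M_P − M_Q = 1.767 − (14.987) = -13.220; smaller M is more luminous → Star P.
L ratio = 10^(0.4 |ΔM|) = 10^5.288 = 194000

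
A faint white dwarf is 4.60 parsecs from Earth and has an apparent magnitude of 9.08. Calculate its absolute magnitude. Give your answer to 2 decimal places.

M ≈ 10.77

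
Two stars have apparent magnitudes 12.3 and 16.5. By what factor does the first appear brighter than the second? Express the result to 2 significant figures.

48

Δm = 12.3 − (16.5) = -4.2
Flux ratio = 10^(−0.4 Δm) = 10^(−0.4 × -4.2) = 10^1.680 = 47.86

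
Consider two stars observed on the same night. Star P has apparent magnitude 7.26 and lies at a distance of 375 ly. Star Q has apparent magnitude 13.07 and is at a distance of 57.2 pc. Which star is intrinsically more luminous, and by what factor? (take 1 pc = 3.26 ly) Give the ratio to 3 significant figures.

Star P is more luminous, by a factor of 853.

Star P: d = 375 ly / 3.26 = 115.0 pc
Star P: M = m − 5 log₁₀ d + 5 = 7.26 − 5·2.0608 + 5 = 1.956
Star Q: M = m − 5 log₁₀ d + 5 = 13.07 − 5·1.7574 + 5 = 9.283
ΔM = M_P − M_Q = 1.956 − (9.283) = -7.327; smaller M is more luminous → Star P.
L ratio = 10^(0.4 |ΔM|) = 10^2.931 = 852.8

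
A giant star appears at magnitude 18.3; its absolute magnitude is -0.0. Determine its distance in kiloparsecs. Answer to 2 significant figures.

μ = m − M = 18.300
m − M = 5 log₁₀ d − 5
log₁₀ d = (m − M)/5 + 1 = 4.6600
d = 10^4.6600 = 45710 pc
= 45.71 kpc

d ≈ 46 kpc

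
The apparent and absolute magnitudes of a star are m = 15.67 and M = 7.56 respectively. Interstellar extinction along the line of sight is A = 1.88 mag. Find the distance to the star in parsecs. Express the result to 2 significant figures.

m − M = 5 log₁₀(d/10 pc) + A  ⇒  15.67 − (7.56) − 1.88 = 5 log₁₀(d/10)
6.230 = 5 log₁₀(d/10)
log₁₀ d = (m − M − A)/5 + 1 = 2.2460
d = 10^2.2460 = 176.2 pc

d ≈ 180 pc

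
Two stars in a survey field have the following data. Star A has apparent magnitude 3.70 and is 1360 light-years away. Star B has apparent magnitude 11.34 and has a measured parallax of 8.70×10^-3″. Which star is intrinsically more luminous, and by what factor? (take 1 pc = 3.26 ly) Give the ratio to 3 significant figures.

Star A: d = 1360 ly / 3.26 = 417.2 pc
Star A: M = m − 5 log₁₀ d + 5 = 3.70 − 5·2.6203 + 5 = -4.402
Star B: d = 1/p = 1/8.70×10^-3″ = 114.9 pc
Star B: M = m − 5 log₁₀ d + 5 = 11.34 − 5·2.0605 + 5 = 6.038
ΔM = M_A − M_B = -4.402 − (6.038) = -10.439; smaller M is more luminous → Star A.
L ratio = 10^(0.4 |ΔM|) = 10^4.176 = 14990

Star A is more luminous, by a factor of 15000.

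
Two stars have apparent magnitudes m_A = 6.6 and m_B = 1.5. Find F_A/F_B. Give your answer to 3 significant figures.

F_A/F_B ≈ 9.12×10^-3

Δm = 6.6 − (1.5) = 5.1
Flux ratio = 10^(−0.4 Δm) = 10^(−0.4 × 5.1) = 10^-2.040 = 9.120×10^-3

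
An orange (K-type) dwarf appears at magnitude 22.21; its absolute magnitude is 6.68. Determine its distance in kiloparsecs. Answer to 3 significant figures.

d ≈ 12.8 kpc

μ = m − M = 15.530
m − M = 5 log₁₀ d − 5
log₁₀ d = (m − M)/5 + 1 = 4.1060
d = 10^4.1060 = 12760 pc
= 12.76 kpc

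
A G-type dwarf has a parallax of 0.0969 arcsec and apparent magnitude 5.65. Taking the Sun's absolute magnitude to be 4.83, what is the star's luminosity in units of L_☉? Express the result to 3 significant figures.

L/L_☉ ≈ 0.500

d = 1/p = 1/0.0969″ = 10.32 pc
M = m − 5 log₁₀ d + 5 = 5.65 − 5·1.0137 + 5 = 5.582
M − M_☉ = 5.582 − 4.83 = 0.752
L/L_☉ = 10^(−0.4 × 0.752) = 0.5004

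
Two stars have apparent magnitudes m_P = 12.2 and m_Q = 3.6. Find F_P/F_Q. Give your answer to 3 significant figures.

F_P/F_Q ≈ 3.63×10^-4

Magnitude difference = 8.6
Flux ratio = 10^(−0.4 Δm) = 10^(−0.4 × 8.6) = 10^-3.440 = 3.631×10^-4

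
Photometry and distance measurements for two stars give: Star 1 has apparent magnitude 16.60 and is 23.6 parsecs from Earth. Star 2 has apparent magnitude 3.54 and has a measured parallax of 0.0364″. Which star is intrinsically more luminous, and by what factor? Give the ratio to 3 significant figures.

Star 2 is more luminous, by a factor of 227000.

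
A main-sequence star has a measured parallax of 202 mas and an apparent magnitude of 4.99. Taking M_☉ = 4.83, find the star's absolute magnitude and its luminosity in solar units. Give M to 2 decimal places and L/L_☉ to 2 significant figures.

d = 1/p = 1000/202 mas = 4.950 pc
M = m − 5 log₁₀ d + 5 = 4.99 − 5·0.6946 + 5 = 6.517
M − M_☉ = 6.517 − 4.83 = 1.687
L/L_☉ = 10^(−0.4 × 1.687) = 0.2115

M ≈ 6.52; L/L_☉ ≈ 0.21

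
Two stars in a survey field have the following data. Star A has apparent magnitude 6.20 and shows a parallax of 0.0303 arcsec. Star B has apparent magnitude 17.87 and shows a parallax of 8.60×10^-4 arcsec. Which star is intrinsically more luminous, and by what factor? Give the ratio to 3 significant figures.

Star A: d = 1/p = 1/0.0303″ = 33.00 pc
Star A: M = m − 5 log₁₀ d + 5 = 6.20 − 5·1.5186 + 5 = 3.607
Star B: d = 1/p = 1/8.60×10^-4″ = 1163 pc
Star B: M = m − 5 log₁₀ d + 5 = 17.87 − 5·3.0655 + 5 = 7.542
ΔM = M_A − M_B = 3.607 − (7.542) = -3.935; smaller M is more luminous → Star A.
L ratio = 10^(0.4 |ΔM|) = 10^1.574 = 37.51

Star A is more luminous, by a factor of 37.5.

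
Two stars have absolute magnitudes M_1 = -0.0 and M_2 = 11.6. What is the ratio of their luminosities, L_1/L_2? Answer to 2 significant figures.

L_1/L_2 ≈ 44000

ΔM = M_1 − M_2 = -11.6
L_1/L_2 = 10^(−0.4 ΔM) = 10^4.640 = 43650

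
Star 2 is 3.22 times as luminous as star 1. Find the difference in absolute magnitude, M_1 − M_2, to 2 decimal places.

M_1 − M_2 ≈ 1.27

Pogson: ΔM = −2.5 log₁₀(ratio) = −2.5 log₁₀(3.22) = −2.5 × 0.5079 = -1.270
Star 2 is brighter so has the smaller magnitude: M_1 − M_2 is positive.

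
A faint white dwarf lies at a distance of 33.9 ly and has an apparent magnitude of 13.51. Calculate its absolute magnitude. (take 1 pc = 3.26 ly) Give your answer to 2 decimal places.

d = 33.9 ly / 3.26 = 10.40 pc
5 log₁₀(d/10 pc) = 5 log₁₀(10.40) − 5 = 0.085
M = m − 5 log₁₀(d/10) = 13.51 − 0.085 = 13.425

M ≈ 13.43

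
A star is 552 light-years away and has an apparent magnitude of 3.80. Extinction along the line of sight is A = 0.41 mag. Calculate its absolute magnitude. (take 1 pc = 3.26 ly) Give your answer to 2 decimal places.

d = 552 ly / 3.26 = 169.3 pc
5 log₁₀(d/10 pc) = 5 log₁₀(169.3) − 5 = 6.144
M = m − 5 log₁₀(d/10) − A = 3.80 − 6.144 − 0.41 = -2.754

M ≈ -2.75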